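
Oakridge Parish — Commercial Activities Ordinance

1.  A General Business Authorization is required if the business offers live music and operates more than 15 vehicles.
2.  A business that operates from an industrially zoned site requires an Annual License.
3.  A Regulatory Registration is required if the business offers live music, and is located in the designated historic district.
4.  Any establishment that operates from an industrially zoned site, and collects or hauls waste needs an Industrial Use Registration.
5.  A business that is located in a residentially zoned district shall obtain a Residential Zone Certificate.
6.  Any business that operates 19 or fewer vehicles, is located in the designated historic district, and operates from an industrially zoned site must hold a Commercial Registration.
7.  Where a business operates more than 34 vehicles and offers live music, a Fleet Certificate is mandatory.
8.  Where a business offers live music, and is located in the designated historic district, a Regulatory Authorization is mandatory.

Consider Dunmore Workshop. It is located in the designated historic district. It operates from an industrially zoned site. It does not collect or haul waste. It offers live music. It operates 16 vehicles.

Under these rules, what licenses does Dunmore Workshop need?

Annual License, Commercial Registration, General Business Authorization, Regulatory Authorization, Regulatory Registration

1. offers live music; vehicles 16 > 15 → General Business Authorization required.
2. operates from an industrially zoned site → Annual License required.
3. offers live music; is located in the designated historic district → Regulatory Registration required.
4. operates from an industrially zoned site; does not collect or haul waste → Industrial Use Registration not required.
5. is located in the designated historic district (not: is located in a residentially zoned district) → Residential Zone Certificate not required.
6. vehicles 16 ≤ 19; is located in the designated historic district; operates from an industrially zoned site → Commercial Registration required.
7. vehicles 16 ≤ 34; offers live music → Fleet Certificate not required.
8. offers live music; is located in the designated historic district → Regulatory Authorization required.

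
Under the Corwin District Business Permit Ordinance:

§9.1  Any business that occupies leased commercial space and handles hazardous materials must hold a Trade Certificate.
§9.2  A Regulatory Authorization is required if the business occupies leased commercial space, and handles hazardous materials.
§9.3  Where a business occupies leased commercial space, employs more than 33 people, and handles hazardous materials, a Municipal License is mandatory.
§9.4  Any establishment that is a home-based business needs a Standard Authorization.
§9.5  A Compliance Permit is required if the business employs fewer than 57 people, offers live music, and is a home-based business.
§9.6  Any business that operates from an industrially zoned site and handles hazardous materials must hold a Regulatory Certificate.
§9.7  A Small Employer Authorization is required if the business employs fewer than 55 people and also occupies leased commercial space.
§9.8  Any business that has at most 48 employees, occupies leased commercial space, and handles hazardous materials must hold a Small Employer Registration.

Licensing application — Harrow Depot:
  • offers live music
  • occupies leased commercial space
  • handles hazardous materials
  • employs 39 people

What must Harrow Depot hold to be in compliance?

§9.1 occupies leased commercial space; handles hazardous materials → Trade Certificate required.
§9.2 occupies leased commercial space; handles hazardous materials → Regulatory Authorization required.
§9.3 occupies leased commercial space; employees 39 > 33; handles hazardous materials → Municipal License required.
§9.4 occupies leased commercial space (not: is a home-based business) → Standard Authorization not required.
§9.5 employees 39 < 57; offers live music; occupies leased commercial space (not: is a home-based business) → Compliance Permit not required.
§9.6 occupies leased commercial space (not: operates from an industrially zoned site); handles hazardous materials → Regulatory Certificate not required.
§9.7 employees 39 < 55; occupies leased commercial space → Small Employer Authorization required.
§9.8 employees 39 ≤ 48; occupies leased commercial space; handles hazardous materials → Small Employer Registration required.

Municipal License, Regulatory Authorization, Small Employer Authorization, Small Employer Registration, Trade Certificate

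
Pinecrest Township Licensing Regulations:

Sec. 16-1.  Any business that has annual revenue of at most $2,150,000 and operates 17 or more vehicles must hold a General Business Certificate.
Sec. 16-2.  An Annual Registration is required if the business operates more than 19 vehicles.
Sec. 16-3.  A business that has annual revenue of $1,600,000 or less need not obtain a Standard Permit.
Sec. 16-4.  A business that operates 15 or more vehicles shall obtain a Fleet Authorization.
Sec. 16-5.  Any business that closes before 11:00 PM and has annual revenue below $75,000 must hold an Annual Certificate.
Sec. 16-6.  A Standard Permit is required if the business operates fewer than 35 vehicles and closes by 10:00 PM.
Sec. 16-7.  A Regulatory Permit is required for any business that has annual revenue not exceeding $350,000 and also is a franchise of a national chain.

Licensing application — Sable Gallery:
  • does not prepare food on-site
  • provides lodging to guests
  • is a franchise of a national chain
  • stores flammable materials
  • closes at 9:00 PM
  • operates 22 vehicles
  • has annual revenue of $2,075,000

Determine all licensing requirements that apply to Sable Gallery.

Annual Registration, Fleet Authorization, General Business Certificate, Standard Permit

Sec. 16-1. revenue $2,075,000 ≤ $2,150,000; vehicles 22 ≥ 17 → General Business Certificate required.
Sec. 16-2. vehicles 22 > 19 → Annual Registration required.
Sec. 16-3. revenue $2,075,000 > $1,600,000 → Standard Permit exemption does not apply.
Sec. 16-4. vehicles 22 ≥ 15 → Fleet Authorization required.
Sec. 16-5. closes 9:00 PM, at/before 11:00 PM; revenue $2,075,000 ≥ $75,000 → Annual Certificate not required.
Sec. 16-6. vehicles 22 < 35; closes 9:00 PM, at/before 10:00 PM → Standard Permit required.
Sec. 16-7. revenue $2,075,000 > $350,000; is a franchise of a national chain → Regulatory Permit not required.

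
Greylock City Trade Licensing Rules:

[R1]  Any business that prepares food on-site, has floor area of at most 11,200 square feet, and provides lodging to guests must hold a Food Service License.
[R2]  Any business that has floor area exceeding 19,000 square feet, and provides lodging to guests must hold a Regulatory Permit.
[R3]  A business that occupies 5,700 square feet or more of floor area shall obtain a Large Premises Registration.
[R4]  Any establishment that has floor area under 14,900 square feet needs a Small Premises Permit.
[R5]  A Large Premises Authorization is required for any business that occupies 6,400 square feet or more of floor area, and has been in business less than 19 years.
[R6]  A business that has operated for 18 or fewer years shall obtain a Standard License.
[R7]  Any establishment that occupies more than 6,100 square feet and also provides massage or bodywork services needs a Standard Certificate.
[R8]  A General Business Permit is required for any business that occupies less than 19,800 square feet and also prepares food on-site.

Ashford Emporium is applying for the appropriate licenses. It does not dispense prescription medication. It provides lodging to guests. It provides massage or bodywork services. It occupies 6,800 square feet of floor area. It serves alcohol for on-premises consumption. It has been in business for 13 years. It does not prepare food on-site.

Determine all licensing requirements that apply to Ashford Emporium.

[R1] does not prepare food on-site; floor area 6,800 square feet ≤ 11,200 square feet; provides lodging to guests → Food Service License not required.
[R2] floor area 6,800 square feet ≤ 19,000 square feet; provides lodging to guests → Regulatory Permit not required.
[R3] floor area 6,800 square feet ≥ 5,700 square feet → Large Premises Registration required.
[R4] floor area 6,800 square feet < 14,900 square feet → Small Premises Permit required.
[R5] floor area 6,800 square feet ≥ 6,400 square feet; years in business 13 < 19 → Large Premises Authorization required.
[R6] years in business 13 ≤ 18 → Standard License required.
[R7] floor area 6,800 square feet > 6,100 square feet; provides massage or bodywork services → Standard Certificate required.
[R8] floor area 6,800 square feet < 19,800 square feet; does not prepare food on-site → General Business Permit not required.

Large Premises Authorization, Large Premises Registration, Small Premises Permit, Standard Certificate, Standard License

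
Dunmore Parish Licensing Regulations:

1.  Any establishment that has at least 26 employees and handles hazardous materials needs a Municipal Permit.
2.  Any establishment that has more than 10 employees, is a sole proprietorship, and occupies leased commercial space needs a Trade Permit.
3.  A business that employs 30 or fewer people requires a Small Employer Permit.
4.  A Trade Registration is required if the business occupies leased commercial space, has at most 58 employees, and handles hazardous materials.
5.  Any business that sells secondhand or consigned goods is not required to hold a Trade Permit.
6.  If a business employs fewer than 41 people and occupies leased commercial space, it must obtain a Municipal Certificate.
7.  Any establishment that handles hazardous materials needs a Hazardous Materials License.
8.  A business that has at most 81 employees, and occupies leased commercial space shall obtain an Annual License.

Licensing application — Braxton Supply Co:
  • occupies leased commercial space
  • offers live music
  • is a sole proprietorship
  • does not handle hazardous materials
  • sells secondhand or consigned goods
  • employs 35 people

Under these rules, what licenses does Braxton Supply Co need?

Annual License, Municipal Certificate

1. employees 35 ≥ 26; does not handle hazardous materials → Municipal Permit not required.
2. employees 35 > 10; is a sole proprietorship; occupies leased commercial space → Trade Permit required.
3. employees 35 > 30 → Small Employer Permit not required.
4. occupies leased commercial space; employees 35 ≤ 58; does not handle hazardous materials → Trade Registration not required.
5. sells secondhand or consigned goods → exempt from Trade Permit.
6. employees 35 < 41; occupies leased commercial space → Municipal Certificate required.
7. does not handle hazardous materials → Hazardous Materials License not required.
8. employees 35 ≤ 81; occupies leased commercial space → Annual License required.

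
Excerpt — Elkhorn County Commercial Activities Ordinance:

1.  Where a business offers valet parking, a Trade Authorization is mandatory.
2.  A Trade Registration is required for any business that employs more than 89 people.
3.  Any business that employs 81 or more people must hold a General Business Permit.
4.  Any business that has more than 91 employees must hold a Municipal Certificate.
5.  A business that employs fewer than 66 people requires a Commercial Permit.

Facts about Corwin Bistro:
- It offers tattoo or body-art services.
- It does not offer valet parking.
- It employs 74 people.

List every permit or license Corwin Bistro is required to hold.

1. does not offer valet parking → Trade Authorization not required.
2. employees 74 ≤ 89 → Trade Registration not required.
3. employees 74 < 81 → General Business Permit not required.
4. employees 74 ≤ 91 → Municipal Certificate not required.
5. employees 74 ≥ 66 → Commercial Permit not required.

None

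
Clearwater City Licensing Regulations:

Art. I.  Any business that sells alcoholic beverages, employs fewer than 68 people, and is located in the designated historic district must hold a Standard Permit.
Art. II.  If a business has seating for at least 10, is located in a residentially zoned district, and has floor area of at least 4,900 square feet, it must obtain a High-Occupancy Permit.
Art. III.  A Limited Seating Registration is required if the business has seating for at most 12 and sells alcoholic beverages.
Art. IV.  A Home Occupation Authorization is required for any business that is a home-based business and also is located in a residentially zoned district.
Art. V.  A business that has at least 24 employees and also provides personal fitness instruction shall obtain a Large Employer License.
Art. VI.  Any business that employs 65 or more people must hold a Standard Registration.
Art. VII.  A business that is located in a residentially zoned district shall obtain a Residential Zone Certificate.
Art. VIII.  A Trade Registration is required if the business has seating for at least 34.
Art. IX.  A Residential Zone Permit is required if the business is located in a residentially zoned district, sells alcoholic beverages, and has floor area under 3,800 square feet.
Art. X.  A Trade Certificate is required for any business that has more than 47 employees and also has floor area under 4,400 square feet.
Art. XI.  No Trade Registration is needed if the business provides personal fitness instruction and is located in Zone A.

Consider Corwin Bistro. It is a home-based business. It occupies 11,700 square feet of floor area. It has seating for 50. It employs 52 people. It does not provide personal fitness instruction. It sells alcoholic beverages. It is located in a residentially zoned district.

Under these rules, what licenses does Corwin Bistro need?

Art. I. sells alcoholic beverages; employees 52 < 68; is located in a residentially zoned district (not: is located in the designated historic district) → Standard Permit not required.
Art. II. seating 50 ≥ 10; is located in a residentially zoned district; floor area 11,700 square feet ≥ 4,900 square feet → High-Occupancy Permit required.
Art. III. seating 50 > 12; sells alcoholic beverages → Limited Seating Registration not required.
Art. IV. is a home-based business; is located in a residentially zoned district → Home Occupation Authorization required.
Art. V. employees 52 ≥ 24; does not provide personal fitness instruction → Large Employer License not required.
Art. VI. employees 52 < 65 → Standard Registration not required.
Art. VII. is located in a residentially zoned district → Residential Zone Certificate required.
Art. VIII. seating 50 ≥ 34 → Trade Registration required.
Art. IX. is located in a residentially zoned district; sells alcoholic beverages; floor area 11,700 square feet ≥ 3,800 square feet → Residential Zone Permit not required.
Art. X. employees 52 > 47; floor area 11,700 square feet ≥ 4,400 square feet → Trade Certificate not required.
Art. XI. does not provide personal fitness instruction; is located in a residentially zoned district (not: is located in Zone A) → Trade Registration exemption does not apply.

High-Occupancy Permit, Home Occupation Authorization, Residential Zone Certificate, Trade Registration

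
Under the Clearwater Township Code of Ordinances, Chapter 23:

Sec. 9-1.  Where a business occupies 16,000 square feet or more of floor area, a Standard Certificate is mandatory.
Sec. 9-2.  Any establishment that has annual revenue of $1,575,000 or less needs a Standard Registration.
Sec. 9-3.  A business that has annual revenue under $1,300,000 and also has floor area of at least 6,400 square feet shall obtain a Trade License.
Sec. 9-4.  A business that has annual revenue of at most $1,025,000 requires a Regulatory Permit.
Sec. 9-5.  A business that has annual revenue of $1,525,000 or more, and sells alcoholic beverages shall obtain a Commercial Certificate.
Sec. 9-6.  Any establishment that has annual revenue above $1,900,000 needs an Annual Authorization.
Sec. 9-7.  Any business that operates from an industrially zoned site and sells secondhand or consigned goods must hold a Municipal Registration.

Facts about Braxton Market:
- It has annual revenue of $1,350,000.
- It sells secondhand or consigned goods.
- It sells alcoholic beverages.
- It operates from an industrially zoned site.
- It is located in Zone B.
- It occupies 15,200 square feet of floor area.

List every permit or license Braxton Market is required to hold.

Municipal Registration, Standard Registration

Sec. 9-1. floor area 15,200 square feet < 16,000 square feet → Standard Certificate not required.
Sec. 9-2. revenue $1,350,000 ≤ $1,575,000 → Standard Registration required.
Sec. 9-3. revenue $1,350,000 ≥ $1,300,000; floor area 15,200 square feet ≥ 6,400 square feet → Trade License not required.
Sec. 9-4. revenue $1,350,000 > $1,025,000 → Regulatory Permit not required.
Sec. 9-5. revenue $1,350,000 < $1,525,000; sells alcoholic beverages → Commercial Certificate not required.
Sec. 9-6. revenue $1,350,000 ≤ $1,900,000 → Annual Authorization not required.
Sec. 9-7. operates from an industrially zoned site; sells secondhand or consigned goods → Municipal Registration required.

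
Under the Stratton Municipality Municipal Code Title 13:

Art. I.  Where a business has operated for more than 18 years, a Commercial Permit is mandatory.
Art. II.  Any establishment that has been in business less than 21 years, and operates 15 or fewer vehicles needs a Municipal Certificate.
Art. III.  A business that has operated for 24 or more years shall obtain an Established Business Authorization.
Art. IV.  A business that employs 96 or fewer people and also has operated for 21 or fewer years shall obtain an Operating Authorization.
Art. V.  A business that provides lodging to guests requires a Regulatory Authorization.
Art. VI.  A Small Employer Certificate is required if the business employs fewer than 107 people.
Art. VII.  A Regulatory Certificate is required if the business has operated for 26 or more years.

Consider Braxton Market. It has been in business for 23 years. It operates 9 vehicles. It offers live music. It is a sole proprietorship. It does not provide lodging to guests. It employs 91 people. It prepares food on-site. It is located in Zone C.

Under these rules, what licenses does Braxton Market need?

Commercial Permit, Small Employer Certificate

Art. I. years in business 23 > 18 → Commercial Permit required.
Art. II. years in business 23 ≥ 21; vehicles 9 ≤ 15 → Municipal Certificate not required.
Art. III. years in business 23 < 24 → Established Business Authorization not required.
Art. IV. employees 91 ≤ 96; years in business 23 > 21 → Operating Authorization not required.
Art. V. does not provide lodging to guests → Regulatory Authorization not required.
Art. VI. employees 91 < 107 → Small Employer Certificate required.
Art. VII. years in business 23 < 26 → Regulatory Certificate not required.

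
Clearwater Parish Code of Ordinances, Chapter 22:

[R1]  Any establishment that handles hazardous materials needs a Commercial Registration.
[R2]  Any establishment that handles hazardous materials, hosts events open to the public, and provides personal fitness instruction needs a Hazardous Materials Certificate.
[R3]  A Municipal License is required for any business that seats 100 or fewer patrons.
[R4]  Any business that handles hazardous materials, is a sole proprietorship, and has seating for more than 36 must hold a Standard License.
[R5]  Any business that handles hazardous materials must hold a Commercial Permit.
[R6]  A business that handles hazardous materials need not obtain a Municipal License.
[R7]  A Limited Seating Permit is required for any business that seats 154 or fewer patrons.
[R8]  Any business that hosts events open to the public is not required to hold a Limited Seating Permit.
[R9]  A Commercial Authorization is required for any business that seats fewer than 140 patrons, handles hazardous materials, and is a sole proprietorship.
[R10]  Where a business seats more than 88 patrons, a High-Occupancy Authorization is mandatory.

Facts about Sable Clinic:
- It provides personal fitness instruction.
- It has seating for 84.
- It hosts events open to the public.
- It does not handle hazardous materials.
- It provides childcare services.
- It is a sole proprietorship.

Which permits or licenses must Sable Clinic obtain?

Municipal License

[R1] does not handle hazardous materials → Commercial Registration not required.
[R2] does not handle hazardous materials; hosts events open to the public; provides personal fitness instruction → Hazardous Materials Certificate not required.
[R3] seating 84 ≤ 100 → Municipal License required.
[R4] does not handle hazardous materials; is a sole proprietorship; seating 84 > 36 → Standard License not required.
[R5] does not handle hazardous materials → Commercial Permit not required.
[R6] does not handle hazardous materials → Municipal License exemption does not apply.
[R7] seating 84 ≤ 154 → Limited Seating Permit required.
[R8] hosts events open to the public → exempt from Limited Seating Permit.
[R9] seating 84 < 140; does not handle hazardous materials; is a sole proprietorship → Commercial Authorization not required.
[R10] seating 84 ≤ 88 → High-Occupancy Authorization not required.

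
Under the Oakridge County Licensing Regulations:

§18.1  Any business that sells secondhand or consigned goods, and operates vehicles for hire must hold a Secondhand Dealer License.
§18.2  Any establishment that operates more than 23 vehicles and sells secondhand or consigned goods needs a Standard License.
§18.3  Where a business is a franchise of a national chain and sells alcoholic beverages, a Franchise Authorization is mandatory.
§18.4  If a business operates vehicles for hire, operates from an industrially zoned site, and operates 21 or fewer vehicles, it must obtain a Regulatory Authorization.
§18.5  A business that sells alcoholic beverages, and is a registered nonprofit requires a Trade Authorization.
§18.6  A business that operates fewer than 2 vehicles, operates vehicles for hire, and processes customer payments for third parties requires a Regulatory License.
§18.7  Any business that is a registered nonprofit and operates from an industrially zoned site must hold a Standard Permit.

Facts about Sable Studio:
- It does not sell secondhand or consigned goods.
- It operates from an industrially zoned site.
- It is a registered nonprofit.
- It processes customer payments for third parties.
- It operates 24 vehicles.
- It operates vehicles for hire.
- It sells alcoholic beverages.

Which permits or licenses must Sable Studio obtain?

§18.1 does not sell secondhand or consigned goods; operates vehicles for hire → Secondhand Dealer License not required.
§18.2 vehicles 24 > 23; does not sell secondhand or consigned goods → Standard License not required.
§18.3 is a registered nonprofit (not: is a franchise of a national chain); sells alcoholic beverages → Franchise Authorization not required.
§18.4 operates vehicles for hire; operates from an industrially zoned site; vehicles 24 > 21 → Regulatory Authorization not required.
§18.5 sells alcoholic beverages; is a registered nonprofit → Trade Authorization required.
§18.6 vehicles 24 ≥ 2; operates vehicles for hire; processes customer payments for third parties → Regulatory License not required.
§18.7 is a registered nonprofit; operates from an industrially zoned site → Standard Permit required.

Standard Permit, Trade Authorization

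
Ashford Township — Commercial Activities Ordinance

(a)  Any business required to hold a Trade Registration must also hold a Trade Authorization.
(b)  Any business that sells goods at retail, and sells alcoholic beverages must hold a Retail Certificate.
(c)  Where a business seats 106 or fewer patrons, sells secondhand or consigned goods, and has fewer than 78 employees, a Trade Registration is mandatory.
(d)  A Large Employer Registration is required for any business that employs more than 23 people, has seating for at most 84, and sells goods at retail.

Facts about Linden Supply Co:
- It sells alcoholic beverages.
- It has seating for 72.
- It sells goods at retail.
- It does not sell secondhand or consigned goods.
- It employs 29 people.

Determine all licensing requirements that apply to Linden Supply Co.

(a) Trade Registration is not required → no effect.
(b) sells goods at retail; sells alcoholic beverages → Retail Certificate required.
(c) seating 72 ≤ 106; does not sell secondhand or consigned goods; employees 29 < 78 → Trade Registration not required.
(d) employees 29 > 23; seating 72 ≤ 84; sells goods at retail → Large Employer Registration required.

Large Employer Registration, Retail Certificate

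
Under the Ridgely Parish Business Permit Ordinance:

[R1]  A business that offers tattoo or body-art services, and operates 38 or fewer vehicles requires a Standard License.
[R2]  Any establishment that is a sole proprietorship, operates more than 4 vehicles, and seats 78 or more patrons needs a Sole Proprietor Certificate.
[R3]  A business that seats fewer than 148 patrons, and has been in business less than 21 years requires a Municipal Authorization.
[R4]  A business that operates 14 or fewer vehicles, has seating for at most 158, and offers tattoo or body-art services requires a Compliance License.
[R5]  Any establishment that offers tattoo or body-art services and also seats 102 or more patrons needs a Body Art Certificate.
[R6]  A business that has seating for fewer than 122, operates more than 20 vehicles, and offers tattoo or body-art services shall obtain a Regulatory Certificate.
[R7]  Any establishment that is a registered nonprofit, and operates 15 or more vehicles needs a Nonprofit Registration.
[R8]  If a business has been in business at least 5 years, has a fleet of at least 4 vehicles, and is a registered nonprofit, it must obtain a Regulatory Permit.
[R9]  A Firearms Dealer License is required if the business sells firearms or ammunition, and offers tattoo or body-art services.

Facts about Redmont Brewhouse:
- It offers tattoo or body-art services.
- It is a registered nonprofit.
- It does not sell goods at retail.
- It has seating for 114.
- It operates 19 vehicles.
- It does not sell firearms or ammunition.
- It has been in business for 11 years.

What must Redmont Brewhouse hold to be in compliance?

[R1] offers tattoo or body-art services; vehicles 19 ≤ 38 → Standard License required.
[R2] is a registered nonprofit (not: is a sole proprietorship); vehicles 19 > 4; seating 114 ≥ 78 → Sole Proprietor Certificate not required.
[R3] seating 114 < 148; years in business 11 < 21 → Municipal Authorization required.
[R4] vehicles 19 > 14; seating 114 ≤ 158; offers tattoo or body-art services → Compliance License not required.
[R5] offers tattoo or body-art services; seating 114 ≥ 102 → Body Art Certificate required.
[R6] seating 114 < 122; vehicles 19 ≤ 20; offers tattoo or body-art services → Regulatory Certificate not required.
[R7] is a registered nonprofit; vehicles 19 ≥ 15 → Nonprofit Registration required.
[R8] years in business 11 ≥ 5; vehicles 19 ≥ 4; is a registered nonprofit → Regulatory Permit required.
[R9] does not sell firearms or ammunition; offers tattoo or body-art services → Firearms Dealer License not required.

Body Art Certificate, Municipal Authorization, Nonprofit Registration, Regulatory Permit, Standard License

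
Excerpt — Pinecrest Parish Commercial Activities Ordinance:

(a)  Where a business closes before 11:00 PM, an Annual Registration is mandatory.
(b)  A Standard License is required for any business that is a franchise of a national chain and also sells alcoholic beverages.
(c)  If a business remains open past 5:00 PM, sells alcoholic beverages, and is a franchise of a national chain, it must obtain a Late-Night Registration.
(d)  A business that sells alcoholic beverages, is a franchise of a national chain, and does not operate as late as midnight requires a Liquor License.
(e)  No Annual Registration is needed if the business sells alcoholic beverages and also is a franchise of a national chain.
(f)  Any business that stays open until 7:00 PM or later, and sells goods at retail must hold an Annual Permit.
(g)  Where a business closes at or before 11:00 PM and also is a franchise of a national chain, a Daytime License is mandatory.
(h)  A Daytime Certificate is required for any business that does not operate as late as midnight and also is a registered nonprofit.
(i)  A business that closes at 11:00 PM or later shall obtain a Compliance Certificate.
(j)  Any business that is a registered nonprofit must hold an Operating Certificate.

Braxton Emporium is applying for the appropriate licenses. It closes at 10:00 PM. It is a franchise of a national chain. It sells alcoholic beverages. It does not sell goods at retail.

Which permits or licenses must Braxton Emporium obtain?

Daytime License, Late-Night Registration, Liquor License, Standard License

(a) closes 10:00 PM, at/before 11:00 PM → Annual Registration required.
(b) is a franchise of a national chain; sells alcoholic beverages → Standard License required.
(c) closes 10:00 PM, after 5:00 PM; sells alcoholic beverages; is a franchise of a national chain → Late-Night Registration required.
(d) sells alcoholic beverages; is a franchise of a national chain; closes 10:00 PM, at/before midnight → Liquor License required.
(e) sells alcoholic beverages; is a franchise of a national chain → exempt from Annual Registration.
(f) closes 10:00 PM, after 7:00 PM; does not sell goods at retail → Annual Permit not required.
(g) closes 10:00 PM, at/before 11:00 PM; is a franchise of a national chain → Daytime License required.
(h) closes 10:00 PM, at/before midnight; is a franchise of a national chain (not: is a registered nonprofit) → Daytime Certificate not required.
(i) closes 10:00 PM, at/before 11:00 PM → Compliance Certificate not required.
(j) is a franchise of a national chain (not: is a registered nonprofit) → Operating Certificate not required.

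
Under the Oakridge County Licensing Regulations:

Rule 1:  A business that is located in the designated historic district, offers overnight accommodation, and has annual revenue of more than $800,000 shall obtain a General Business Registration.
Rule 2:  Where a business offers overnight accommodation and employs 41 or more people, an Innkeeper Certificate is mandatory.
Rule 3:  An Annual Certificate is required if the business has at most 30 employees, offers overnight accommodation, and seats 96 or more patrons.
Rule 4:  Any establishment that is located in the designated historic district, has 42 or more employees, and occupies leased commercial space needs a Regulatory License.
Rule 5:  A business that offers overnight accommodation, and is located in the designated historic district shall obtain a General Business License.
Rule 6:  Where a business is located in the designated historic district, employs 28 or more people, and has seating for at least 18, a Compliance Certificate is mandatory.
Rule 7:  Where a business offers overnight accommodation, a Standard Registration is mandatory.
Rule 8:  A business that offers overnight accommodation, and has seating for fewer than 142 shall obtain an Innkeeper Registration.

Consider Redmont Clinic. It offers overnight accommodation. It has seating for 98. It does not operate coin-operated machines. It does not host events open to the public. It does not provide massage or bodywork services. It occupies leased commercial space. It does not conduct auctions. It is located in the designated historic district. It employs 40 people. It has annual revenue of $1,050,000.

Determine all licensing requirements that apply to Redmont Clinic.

Compliance Certificate, General Business License, General Business Registration, Innkeeper Registration, Standard Registration

Rule 1: is located in the designated historic district; offers overnight accommodation; revenue $1,050,000 > $800,000 → General Business Registration required.
Rule 2: offers overnight accommodation; employees 40 < 41 → Innkeeper Certificate not required.
Rule 3: employees 40 > 30; offers overnight accommodation; seating 98 ≥ 96 → Annual Certificate not required.
Rule 4: is located in the designated historic district; employees 40 < 42; occupies leased commercial space → Regulatory License not required.
Rule 5: offers overnight accommodation; is located in the designated historic district → General Business License required.
Rule 6: is located in the designated historic district; employees 40 ≥ 28; seating 98 ≥ 18 → Compliance Certificate required.
Rule 7: offers overnight accommodation → Standard Registration required.
Rule 8: offers overnight accommodation; seating 98 < 142 → Innkeeper Registration required.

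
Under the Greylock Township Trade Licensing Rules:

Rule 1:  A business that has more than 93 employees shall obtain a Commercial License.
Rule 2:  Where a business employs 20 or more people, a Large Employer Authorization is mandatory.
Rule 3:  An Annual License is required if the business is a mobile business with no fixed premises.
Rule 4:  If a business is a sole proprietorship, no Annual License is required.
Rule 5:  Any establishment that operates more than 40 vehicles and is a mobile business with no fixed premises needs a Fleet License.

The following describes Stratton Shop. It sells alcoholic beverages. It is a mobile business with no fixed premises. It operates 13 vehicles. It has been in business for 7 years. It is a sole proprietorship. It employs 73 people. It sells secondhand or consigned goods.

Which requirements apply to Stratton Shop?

Large Employer Authorization

Rule 1: employees 73 ≤ 93 → Commercial License not required.
Rule 2: employees 73 ≥ 20 → Large Employer Authorization required.
Rule 3: is a mobile business with no fixed premises → Annual License required.
Rule 4: is a sole proprietorship → exempt from Annual License.
Rule 5: vehicles 13 ≤ 40; is a mobile business with no fixed premises → Fleet License not required.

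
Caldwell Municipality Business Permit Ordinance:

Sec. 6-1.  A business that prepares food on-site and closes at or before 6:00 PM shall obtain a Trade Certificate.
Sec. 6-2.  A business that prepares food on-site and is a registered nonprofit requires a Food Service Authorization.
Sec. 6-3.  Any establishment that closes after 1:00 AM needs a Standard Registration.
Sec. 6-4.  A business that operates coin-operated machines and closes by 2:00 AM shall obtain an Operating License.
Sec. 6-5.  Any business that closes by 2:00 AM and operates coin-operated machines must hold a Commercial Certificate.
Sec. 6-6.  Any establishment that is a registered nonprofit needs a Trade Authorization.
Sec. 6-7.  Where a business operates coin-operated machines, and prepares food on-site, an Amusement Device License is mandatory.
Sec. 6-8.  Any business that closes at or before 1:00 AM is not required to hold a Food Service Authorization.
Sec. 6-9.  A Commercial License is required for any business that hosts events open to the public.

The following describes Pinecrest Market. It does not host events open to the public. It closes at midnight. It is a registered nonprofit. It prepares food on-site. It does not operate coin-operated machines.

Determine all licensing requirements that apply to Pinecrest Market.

Sec. 6-1. prepares food on-site; closes midnight, after 6:00 PM → Trade Certificate not required.
Sec. 6-2. prepares food on-site; is a registered nonprofit → Food Service Authorization required.
Sec. 6-3. closes midnight, at/before 1:00 AM → Standard Registration not required.
Sec. 6-4. does not operate coin-operated machines; closes midnight, at/before 2:00 AM → Operating License not required.
Sec. 6-5. closes midnight, at/before 2:00 AM; does not operate coin-operated machines → Commercial Certificate not required.
Sec. 6-6. is a registered nonprofit → Trade Authorization required.
Sec. 6-7. does not operate coin-operated machines; prepares food on-site → Amusement Device License not required.
Sec. 6-8. closes midnight, at/before 1:00 AM → exempt from Food Service Authorization.
Sec. 6-9. does not host events open to the public → Commercial License not required.

Trade Authorization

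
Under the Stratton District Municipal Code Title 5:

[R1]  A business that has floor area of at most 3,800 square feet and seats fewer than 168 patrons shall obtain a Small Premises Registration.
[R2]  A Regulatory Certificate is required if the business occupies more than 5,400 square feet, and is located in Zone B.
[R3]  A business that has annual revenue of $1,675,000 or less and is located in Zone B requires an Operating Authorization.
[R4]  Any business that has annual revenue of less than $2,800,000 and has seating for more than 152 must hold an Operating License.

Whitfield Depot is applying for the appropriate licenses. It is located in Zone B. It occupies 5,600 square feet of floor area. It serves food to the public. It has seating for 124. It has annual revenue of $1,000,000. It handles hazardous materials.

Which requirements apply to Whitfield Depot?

[R1] floor area 5,600 square feet > 3,800 square feet; seating 124 < 168 → Small Premises Registration not required.
[R2] floor area 5,600 square feet > 5,400 square feet; is located in Zone B → Regulatory Certificate required.
[R3] revenue $1,000,000 ≤ $1,675,000; is located in Zone B → Operating Authorization required.
[R4] revenue $1,000,000 < $2,800,000; seating 124 ≤ 152 → Operating License not required.

Operating Authorization, Regulatory Certificate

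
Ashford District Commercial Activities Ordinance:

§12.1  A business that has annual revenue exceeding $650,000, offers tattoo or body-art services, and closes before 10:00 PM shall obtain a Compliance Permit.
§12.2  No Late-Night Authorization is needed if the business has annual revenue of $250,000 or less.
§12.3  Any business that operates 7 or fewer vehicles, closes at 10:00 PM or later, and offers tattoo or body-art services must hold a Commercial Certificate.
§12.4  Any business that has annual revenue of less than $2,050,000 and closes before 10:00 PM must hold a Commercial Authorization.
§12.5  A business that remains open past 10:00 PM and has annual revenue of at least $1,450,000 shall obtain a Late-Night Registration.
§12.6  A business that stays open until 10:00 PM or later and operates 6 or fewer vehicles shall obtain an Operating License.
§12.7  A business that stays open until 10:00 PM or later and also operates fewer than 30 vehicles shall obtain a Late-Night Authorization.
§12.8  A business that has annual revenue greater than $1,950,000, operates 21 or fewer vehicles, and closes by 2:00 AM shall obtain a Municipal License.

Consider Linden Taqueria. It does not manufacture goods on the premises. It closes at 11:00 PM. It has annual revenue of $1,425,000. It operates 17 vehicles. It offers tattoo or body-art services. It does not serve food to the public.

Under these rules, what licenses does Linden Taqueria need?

Late-Night Authorization

§12.1 revenue $1,425,000 > $650,000; offers tattoo or body-art services; closes 11:00 PM, after 10:00 PM → Compliance Permit not required.
§12.2 revenue $1,425,000 > $250,000 → Late-Night Authorization exemption does not apply.
§12.3 vehicles 17 > 7; closes 11:00 PM, after 10:00 PM; offers tattoo or body-art services → Commercial Certificate not required.
§12.4 revenue $1,425,000 < $2,050,000; closes 11:00 PM, after 10:00 PM → Commercial Authorization not required.
§12.5 closes 11:00 PM, after 10:00 PM; revenue $1,425,000 < $1,450,000 → Late-Night Registration not required.
§12.6 closes 11:00 PM, after 10:00 PM; vehicles 17 > 6 → Operating License not required.
§12.7 closes 11:00 PM, after 10:00 PM; vehicles 17 < 30 → Late-Night Authorization required.
§12.8 revenue $1,425,000 ≤ $1,950,000; vehicles 17 ≤ 21; closes 11:00 PM, at/before 2:00 AM → Municipal License not required.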